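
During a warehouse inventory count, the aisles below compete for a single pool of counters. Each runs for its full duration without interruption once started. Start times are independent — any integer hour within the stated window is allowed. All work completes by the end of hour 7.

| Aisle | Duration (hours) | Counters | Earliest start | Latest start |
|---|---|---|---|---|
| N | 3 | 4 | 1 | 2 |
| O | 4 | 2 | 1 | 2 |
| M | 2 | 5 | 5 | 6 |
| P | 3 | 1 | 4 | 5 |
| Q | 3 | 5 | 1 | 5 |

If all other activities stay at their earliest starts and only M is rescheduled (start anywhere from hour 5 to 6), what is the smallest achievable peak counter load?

11

M@5: h1:11  h2:11  h3:11  h4:3  h5:6  h6:6  h7:0 → peak 11
M@6: h1:11  h2:11  h3:11  h4:3  h5:1  h6:6  h7:5 → peak 11
Best is M@5, peak 11.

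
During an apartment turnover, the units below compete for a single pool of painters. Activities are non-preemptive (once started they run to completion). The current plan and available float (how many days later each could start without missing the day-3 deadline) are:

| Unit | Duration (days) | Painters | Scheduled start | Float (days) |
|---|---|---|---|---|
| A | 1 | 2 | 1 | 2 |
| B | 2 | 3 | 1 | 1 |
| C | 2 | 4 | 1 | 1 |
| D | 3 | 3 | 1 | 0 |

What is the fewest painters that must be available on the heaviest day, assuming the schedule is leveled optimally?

10

Early-start (A@1, B@1, C@1, D@1) gives peak 12: d1:12  d2:10  d3:3.
Shift C→2.
Schedule A@1, B@1, C@2, D@1: d1:8  d2:10  d3:7 — peak 10.
No arrangement of the 12 feasible schedules does better.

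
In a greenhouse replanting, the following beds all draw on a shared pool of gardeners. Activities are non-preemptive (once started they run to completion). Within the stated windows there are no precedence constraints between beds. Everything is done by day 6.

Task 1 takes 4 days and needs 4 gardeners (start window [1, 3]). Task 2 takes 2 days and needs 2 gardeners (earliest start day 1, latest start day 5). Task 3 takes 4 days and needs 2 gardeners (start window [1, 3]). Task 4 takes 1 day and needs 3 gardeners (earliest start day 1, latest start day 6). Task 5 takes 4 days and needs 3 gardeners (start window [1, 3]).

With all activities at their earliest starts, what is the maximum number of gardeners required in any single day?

14

Early-start schedule: Task 1@1, Task 2@1, Task 3@1, Task 4@1, Task 5@1.
Load per day: day 1: 14, day 2: 11, day 3: 9, day 4: 9, day 5: 0, day 6: 0.
Peak is 14.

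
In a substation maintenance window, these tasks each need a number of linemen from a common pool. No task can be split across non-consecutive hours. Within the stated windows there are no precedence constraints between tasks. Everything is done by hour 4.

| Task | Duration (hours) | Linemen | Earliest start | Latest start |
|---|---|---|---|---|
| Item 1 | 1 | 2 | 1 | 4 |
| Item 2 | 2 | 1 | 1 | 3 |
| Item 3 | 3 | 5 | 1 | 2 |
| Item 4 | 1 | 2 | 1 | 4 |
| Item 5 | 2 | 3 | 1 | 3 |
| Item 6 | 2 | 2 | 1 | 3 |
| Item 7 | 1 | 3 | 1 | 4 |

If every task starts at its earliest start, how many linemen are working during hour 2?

At early start, hour 2 has: Item 2, Item 3, Item 5, Item 6.
Demand: 1 + 5 + 3 + 2 = 11.

11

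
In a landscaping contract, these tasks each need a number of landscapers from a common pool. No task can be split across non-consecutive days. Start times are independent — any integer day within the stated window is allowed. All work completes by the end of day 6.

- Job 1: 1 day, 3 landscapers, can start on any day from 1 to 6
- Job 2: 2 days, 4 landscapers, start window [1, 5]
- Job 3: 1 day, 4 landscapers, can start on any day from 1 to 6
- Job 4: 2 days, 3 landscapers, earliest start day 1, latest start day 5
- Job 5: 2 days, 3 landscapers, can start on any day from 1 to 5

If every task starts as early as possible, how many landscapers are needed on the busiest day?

Early-start schedule: Job 1@1, Job 2@1, Job 3@1, Job 4@1, Job 5@1.
Load per day: day 1: 17, day 2: 10, day 3: 0, day 4: 0, day 5: 0, day 6: 0.
Peak is 17.

17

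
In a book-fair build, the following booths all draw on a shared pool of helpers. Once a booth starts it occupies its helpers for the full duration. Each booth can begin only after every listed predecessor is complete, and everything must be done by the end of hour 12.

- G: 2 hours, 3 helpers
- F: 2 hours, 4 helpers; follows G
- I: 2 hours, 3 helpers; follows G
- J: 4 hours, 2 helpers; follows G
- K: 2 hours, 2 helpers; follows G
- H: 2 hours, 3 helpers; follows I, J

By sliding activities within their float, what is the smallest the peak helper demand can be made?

4

Early-start (G@1, F@3, I@3, J@3, K@3, H@7) gives peak 11: h1:3  h2:3  h3:11  h4:11  h5:2  h6:2  h7:3  h8:3  h9:0  h10:0  h11:0  h12:0.
Shift I→5, J→7, K→7, H→11.
Schedule G@1, F@3, I@5, J@7, K@7, H@11: h1:3  h2:3  h3:4  h4:4  h5:3  h6:3  h7:4  h8:4  h9:2  h10:2  h11:3  h12:3 — peak 4.
Total helper-hours = 38 over 12 hours ⇒ peak ≥ ⌈38/12⌉ = 4, so 4 is optimal.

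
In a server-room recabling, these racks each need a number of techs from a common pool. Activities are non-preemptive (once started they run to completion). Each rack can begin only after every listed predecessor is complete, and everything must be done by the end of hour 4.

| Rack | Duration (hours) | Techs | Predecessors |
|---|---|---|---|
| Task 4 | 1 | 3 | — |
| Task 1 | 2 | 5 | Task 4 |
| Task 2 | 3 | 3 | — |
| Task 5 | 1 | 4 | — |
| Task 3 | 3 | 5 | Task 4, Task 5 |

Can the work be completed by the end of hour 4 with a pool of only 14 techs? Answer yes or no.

yes

Schedule Task 4@1, Task 1@2, Task 2@1, Task 5@1, Task 3@2: h1:10  h2:13  h3:13  h4:5 — peak 13 ≤ 14.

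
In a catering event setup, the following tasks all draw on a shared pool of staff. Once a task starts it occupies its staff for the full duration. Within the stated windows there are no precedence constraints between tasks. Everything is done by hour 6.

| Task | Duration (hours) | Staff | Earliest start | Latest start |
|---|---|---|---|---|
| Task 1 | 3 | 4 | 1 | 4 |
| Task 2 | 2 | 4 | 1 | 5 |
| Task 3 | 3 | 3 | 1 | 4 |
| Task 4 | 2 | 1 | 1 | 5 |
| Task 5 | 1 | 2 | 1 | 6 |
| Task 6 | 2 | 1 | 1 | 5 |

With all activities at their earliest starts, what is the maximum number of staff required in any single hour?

15

Early-start schedule: Task 1@1, Task 2@1, Task 3@1, Task 4@1, Task 5@1, Task 6@1.
Load per hour: hour 1: 15, hour 2: 13, hour 3: 7, hour 4: 0, hour 5: 0, hour 6: 0.
Peak is 15.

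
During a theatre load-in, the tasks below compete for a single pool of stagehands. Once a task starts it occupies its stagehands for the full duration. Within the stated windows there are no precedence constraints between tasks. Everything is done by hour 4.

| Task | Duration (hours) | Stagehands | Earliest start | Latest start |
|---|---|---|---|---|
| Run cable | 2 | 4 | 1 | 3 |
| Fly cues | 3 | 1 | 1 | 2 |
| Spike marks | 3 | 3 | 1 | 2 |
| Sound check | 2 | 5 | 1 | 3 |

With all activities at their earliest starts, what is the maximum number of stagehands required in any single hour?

13

Early-start schedule: Run cable@1, Fly cues@1, Spike marks@1, Sound check@1.
Load per hour: hour 1: 13, hour 2: 13, hour 3: 4, hour 4: 0.
Peak is 13.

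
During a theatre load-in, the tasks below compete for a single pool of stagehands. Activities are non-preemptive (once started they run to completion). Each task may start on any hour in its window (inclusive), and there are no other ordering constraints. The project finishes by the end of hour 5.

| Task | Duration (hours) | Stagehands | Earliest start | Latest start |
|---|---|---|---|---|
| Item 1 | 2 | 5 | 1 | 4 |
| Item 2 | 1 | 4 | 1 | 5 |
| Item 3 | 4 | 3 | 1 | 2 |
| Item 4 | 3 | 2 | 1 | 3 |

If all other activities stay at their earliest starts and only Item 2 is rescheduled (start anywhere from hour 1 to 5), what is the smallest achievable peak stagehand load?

Item 2@1: h1:14  h2:10  h3:5  h4:3  h5:0 → peak 14
Item 2@2: h1:10  h2:14  h3:5  h4:3  h5:0 → peak 14
Item 2@3: h1:10  h2:10  h3:9  h4:3  h5:0 → peak 10
Item 2@4: h1:10  h2:10  h3:5  h4:7  h5:0 → peak 10
Item 2@5: h1:10  h2:10  h3:5  h4:3  h5:4 → peak 10
Best is Item 2@3, peak 10.

10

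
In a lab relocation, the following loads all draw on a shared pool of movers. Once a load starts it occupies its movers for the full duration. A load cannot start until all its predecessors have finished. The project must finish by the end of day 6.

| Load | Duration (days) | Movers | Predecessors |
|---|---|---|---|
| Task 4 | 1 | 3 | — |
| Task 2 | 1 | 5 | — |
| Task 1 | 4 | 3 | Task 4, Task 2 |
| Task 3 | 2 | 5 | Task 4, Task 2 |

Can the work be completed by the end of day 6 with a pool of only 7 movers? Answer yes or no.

no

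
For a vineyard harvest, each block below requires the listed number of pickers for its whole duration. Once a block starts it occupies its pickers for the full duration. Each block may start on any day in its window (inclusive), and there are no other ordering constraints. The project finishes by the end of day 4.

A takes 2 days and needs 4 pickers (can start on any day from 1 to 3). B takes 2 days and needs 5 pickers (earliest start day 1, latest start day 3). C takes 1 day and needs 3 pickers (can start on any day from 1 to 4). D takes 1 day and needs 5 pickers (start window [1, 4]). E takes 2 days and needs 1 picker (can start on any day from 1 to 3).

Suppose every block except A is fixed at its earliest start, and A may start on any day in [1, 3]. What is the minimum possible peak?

A@1: d1:18  d2:10  d3:0  d4:0 → peak 18
A@2: d1:14  d2:10  d3:4  d4:0 → peak 14
A@3: d1:14  d2:6  d3:4  d4:4 → peak 14
Best is A@2, peak 14.

14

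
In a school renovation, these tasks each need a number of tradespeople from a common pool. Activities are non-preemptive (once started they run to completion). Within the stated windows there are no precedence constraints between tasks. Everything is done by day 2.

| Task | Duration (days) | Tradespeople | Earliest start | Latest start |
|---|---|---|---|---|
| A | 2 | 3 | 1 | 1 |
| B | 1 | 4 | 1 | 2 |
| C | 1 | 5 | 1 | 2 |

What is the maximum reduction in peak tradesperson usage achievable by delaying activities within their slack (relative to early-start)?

4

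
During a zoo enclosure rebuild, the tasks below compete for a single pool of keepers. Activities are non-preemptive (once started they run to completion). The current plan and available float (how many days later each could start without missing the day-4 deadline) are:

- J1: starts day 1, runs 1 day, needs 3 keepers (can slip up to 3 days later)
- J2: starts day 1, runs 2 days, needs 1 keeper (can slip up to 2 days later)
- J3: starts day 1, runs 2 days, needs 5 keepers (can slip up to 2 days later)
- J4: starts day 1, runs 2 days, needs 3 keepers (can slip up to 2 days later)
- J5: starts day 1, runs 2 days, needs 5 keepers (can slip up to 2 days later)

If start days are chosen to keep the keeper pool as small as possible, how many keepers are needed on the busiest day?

9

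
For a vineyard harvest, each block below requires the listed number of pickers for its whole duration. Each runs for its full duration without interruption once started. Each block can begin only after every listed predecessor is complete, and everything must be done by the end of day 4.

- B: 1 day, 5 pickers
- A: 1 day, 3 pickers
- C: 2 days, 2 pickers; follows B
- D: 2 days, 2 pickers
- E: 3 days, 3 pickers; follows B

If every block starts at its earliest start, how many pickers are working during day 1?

At early start, day 1 has: B, A, D.
Demand: 5 + 3 + 2 = 10.

10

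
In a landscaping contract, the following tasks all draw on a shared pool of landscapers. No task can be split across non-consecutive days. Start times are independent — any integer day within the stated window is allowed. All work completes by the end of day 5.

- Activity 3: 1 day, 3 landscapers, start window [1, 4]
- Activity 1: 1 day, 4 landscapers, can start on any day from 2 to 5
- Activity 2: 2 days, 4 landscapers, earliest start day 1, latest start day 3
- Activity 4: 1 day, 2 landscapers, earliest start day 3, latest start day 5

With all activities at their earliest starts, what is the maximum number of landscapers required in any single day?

8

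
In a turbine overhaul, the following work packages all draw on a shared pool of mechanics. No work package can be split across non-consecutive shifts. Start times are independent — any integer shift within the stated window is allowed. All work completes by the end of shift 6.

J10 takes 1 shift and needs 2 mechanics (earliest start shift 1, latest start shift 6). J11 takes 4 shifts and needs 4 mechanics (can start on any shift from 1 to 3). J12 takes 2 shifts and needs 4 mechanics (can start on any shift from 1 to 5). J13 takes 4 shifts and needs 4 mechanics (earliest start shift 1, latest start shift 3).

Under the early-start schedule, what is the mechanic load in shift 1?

14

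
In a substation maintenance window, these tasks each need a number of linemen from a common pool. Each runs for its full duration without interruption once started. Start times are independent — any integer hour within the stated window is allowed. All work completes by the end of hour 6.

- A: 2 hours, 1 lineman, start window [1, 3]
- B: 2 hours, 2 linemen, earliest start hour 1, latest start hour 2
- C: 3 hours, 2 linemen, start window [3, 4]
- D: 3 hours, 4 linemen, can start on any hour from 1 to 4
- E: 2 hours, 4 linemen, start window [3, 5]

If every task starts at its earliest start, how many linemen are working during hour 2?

At early start, hour 2 has: A, B, D.
Demand: 1 + 2 + 4 = 7.

7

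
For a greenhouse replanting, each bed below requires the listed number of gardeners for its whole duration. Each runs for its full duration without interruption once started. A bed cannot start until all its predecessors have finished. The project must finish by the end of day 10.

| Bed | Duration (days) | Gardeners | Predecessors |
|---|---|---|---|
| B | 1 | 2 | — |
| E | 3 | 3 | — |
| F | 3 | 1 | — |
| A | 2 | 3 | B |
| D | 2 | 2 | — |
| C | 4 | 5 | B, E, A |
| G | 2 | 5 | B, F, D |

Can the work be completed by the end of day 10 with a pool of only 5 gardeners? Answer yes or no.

Total gardener-days = 54; over 10 days the average is 54/10 > 5, so some day must exceed 5.

no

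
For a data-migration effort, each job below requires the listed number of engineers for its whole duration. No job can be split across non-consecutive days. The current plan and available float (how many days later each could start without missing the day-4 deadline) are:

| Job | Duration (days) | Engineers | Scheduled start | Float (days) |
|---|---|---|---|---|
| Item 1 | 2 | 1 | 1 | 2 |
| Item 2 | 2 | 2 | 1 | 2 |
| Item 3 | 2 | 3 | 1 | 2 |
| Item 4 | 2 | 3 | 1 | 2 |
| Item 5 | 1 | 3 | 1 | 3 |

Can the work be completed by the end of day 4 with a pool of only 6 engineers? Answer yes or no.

Schedule Item 1@1, Item 2@1, Item 3@1, Item 4@3, Item 5@3: d1:6  d2:6  d3:6  d4:3 — peak 6 ≤ 6.

yes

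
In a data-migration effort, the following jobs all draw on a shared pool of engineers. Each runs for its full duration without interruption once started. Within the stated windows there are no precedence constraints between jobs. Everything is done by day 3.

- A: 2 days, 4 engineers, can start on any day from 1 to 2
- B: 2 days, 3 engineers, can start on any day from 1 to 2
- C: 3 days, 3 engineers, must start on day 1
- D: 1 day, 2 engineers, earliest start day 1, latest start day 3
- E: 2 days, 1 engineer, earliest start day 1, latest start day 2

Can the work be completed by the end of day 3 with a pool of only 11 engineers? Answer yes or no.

yes

Schedule A@1, B@1, C@1, D@3, E@1: d1:11  d2:11  d3:5 — peak 11 ≤ 11.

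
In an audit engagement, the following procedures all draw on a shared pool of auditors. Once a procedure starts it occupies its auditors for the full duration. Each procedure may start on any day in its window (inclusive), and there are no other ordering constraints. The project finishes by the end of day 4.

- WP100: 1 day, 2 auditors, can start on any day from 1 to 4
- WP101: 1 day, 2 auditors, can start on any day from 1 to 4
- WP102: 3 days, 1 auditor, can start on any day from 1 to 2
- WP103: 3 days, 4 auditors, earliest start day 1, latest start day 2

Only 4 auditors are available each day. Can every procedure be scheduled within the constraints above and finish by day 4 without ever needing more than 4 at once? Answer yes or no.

Total auditor-days = 19; over 4 days the average is 19/4 > 4, so some day must exceed 4.

no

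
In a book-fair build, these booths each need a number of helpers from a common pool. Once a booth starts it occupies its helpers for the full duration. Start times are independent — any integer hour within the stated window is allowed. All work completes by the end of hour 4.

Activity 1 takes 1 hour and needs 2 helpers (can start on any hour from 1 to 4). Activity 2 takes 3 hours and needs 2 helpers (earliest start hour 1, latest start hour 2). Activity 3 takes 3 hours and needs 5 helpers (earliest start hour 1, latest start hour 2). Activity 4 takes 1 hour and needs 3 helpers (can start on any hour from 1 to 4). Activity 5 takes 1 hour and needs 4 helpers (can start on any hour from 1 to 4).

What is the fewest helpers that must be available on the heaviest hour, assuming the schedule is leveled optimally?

8

Early-start (Activity 1@1, Activity 2@1, Activity 3@1, Activity 4@1, Activity 5@1) gives peak 16: h1:16  h2:7  h3:7  h4:0.
Shift Activity 3→2, Activity 4→4.
Schedule Activity 1@1, Activity 2@1, Activity 3@2, Activity 4@4, Activity 5@1: h1:8  h2:7  h3:7  h4:8 — peak 8.
Total helper-hours = 30 over 4 hours ⇒ peak ≥ ⌈30/4⌉ = 8, so 8 is optimal.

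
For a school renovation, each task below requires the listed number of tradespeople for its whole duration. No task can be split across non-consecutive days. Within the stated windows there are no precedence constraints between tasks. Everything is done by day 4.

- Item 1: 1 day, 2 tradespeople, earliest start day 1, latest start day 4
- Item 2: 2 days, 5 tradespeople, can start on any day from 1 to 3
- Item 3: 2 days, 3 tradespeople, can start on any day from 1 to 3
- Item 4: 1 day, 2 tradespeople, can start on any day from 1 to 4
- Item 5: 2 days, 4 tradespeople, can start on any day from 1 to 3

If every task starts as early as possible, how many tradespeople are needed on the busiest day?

Early-start schedule: Item 1@1, Item 2@1, Item 3@1, Item 4@1, Item 5@1.
Load per day: day 1: 16, day 2: 12, day 3: 0, day 4: 0.
Peak is 16.

16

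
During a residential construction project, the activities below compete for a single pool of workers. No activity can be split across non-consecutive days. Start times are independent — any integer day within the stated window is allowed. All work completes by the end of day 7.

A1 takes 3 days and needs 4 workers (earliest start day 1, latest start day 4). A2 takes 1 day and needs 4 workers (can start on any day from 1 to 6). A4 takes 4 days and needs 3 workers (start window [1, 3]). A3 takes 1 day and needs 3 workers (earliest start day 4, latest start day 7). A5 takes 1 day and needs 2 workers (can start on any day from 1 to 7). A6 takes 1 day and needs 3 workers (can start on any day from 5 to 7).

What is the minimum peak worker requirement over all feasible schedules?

Early-start (A1@1, A2@1, A4@1, A3@4, A5@1, A6@5) gives peak 13: d1:13  d2:7  d3:7  d4:6  d5:3  d6:0  d7:0.
Shift A2→4, A3→5, A5→5, A6→6.
Schedule A1@1, A2@4, A4@1, A3@5, A5@5, A6@6: d1:7  d2:7  d3:7  d4:7  d5:5  d6:3  d7:0 — peak 7.

7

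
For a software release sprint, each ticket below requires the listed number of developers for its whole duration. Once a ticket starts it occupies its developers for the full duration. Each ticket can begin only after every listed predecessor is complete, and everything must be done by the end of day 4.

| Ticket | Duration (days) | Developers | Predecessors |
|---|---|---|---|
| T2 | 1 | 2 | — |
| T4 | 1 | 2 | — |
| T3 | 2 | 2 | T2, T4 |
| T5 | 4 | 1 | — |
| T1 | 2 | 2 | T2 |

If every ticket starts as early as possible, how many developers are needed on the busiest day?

5

Early-start schedule: T2@1, T4@1, T3@2, T5@1, T1@2.
Load per day: day 1: 5, day 2: 5, day 3: 5, day 4: 1.
Peak is 5.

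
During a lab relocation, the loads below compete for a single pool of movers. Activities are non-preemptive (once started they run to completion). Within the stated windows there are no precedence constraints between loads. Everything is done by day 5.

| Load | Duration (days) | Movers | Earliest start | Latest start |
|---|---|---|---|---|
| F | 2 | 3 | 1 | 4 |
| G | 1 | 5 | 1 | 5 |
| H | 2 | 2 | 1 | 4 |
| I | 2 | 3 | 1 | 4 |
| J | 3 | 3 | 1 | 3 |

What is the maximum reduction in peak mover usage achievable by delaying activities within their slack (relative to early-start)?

9

Early-start peak: d1:16  d2:11  d3:3  d4:0  d5:0 ⇒ 16.
Leveled (F@1, G@5, H@4, I@3, J@1): d1:6  d2:6  d3:6  d4:5  d5:7 ⇒ 7.
Reduction 16 − 7 = 9.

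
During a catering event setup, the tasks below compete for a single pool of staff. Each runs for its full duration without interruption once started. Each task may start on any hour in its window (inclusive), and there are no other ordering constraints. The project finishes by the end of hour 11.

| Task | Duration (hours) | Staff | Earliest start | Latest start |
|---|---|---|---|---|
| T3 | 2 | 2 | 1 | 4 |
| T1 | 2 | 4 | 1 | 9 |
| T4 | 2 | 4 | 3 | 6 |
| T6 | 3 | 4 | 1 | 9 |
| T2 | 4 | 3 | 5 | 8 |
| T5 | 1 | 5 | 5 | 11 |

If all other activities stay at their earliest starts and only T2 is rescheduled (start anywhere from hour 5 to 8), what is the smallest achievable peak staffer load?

10

T2@5: h1:10  h2:10  h3:8  h4:4  h5:8  h6:3  h7:3  h8:3  h9:0  h10:0  h11:0 → peak 10
T2@6: h1:10  h2:10  h3:8  h4:4  h5:5  h6:3  h7:3  h8:3  h9:3  h10:0  h11:0 → peak 10
T2@7: h1:10  h2:10  h3:8  h4:4  h5:5  h6:0  h7:3  h8:3  h9:3  h10:3  h11:0 → peak 10
T2@8: h1:10  h2:10  h3:8  h4:4  h5:5  h6:0  h7:0  h8:3  h9:3  h10:3  h11:3 → peak 10
Best is T2@5, peak 10.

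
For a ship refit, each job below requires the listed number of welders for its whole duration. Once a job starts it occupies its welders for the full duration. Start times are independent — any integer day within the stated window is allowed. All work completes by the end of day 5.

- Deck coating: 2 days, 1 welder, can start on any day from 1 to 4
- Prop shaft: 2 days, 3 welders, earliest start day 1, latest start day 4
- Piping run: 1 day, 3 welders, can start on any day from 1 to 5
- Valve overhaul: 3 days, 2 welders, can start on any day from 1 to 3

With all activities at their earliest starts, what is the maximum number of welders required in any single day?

9

Early-start schedule: Deck coating@1, Prop shaft@1, Piping run@1, Valve overhaul@1.
Load per day: day 1: 9, day 2: 6, day 3: 2, day 4: 0, day 5: 0.
Peak is 9.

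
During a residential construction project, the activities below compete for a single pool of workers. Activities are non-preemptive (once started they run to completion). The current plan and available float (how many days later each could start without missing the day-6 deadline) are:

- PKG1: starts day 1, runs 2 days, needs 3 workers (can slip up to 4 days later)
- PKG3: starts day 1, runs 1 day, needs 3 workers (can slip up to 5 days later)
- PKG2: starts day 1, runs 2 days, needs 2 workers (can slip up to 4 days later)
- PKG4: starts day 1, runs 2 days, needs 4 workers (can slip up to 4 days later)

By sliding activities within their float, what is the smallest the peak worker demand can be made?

5

Early-start (PKG1@1, PKG3@1, PKG2@1, PKG4@1) gives peak 12: d1:12  d2:9  d3:0  d4:0  d5:0  d6:0.
Shift PKG3→3, PKG4→4.
Schedule PKG1@1, PKG3@3, PKG2@1, PKG4@4: d1:5  d2:5  d3:3  d4:4  d5:4  d6:0 — peak 5.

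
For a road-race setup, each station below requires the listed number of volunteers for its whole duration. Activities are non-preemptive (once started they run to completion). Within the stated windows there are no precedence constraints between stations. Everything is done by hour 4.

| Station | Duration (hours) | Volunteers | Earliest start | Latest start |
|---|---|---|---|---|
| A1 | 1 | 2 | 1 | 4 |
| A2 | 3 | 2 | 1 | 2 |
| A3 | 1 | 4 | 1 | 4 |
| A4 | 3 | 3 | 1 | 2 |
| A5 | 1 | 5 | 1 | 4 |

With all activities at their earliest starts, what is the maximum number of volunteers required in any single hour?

16

Early-start schedule: A1@1, A2@1, A3@1, A4@1, A5@1.
Load per hour: hour 1: 16, hour 2: 5, hour 3: 5, hour 4: 0.
Peak is 16.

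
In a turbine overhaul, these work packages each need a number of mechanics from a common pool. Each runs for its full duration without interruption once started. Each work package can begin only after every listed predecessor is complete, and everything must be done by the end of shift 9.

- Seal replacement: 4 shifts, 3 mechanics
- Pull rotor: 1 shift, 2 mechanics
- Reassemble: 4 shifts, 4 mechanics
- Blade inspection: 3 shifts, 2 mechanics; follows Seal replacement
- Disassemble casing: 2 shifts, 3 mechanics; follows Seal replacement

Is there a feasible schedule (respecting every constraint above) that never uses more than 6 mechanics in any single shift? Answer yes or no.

no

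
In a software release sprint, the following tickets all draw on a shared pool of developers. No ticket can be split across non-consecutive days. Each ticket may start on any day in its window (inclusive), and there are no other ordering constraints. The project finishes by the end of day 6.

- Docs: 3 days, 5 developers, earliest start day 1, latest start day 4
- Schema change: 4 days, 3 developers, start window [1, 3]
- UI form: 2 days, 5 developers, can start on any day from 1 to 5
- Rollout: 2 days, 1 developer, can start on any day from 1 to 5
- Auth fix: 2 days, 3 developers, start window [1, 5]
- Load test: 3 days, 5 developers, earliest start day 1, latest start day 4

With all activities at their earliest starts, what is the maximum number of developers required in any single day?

Early-start schedule: Docs@1, Schema change@1, UI form@1, Rollout@1, Auth fix@1, Load test@1.
Load per day: day 1: 22, day 2: 22, day 3: 13, day 4: 3, day 5: 0, day 6: 0.
Peak is 22.

22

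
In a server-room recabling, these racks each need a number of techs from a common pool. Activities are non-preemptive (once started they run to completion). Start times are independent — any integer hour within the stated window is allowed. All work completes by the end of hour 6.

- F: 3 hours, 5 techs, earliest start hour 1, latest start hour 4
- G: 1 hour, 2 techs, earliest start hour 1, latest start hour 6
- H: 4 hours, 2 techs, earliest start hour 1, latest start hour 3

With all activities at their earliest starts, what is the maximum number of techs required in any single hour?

9

Early-start schedule: F@1, G@1, H@1.
Load per hour: hour 1: 9, hour 2: 7, hour 3: 7, hour 4: 2, hour 5: 0, hour 6: 0.
Peak is 9.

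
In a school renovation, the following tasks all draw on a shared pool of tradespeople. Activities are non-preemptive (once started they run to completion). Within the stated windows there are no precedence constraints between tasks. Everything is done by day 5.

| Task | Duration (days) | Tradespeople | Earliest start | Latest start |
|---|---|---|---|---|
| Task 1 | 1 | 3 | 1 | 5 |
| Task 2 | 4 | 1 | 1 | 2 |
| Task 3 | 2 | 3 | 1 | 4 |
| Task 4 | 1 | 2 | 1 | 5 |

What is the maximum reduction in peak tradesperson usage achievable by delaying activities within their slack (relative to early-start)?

5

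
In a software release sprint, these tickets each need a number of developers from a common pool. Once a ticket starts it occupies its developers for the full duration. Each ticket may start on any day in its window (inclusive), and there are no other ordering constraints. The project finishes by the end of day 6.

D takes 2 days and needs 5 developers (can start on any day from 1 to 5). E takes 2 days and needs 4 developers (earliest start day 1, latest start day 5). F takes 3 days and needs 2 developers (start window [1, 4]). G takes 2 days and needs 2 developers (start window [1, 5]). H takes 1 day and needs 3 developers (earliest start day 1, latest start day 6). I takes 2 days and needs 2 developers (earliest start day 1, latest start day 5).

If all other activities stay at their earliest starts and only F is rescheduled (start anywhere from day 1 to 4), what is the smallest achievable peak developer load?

16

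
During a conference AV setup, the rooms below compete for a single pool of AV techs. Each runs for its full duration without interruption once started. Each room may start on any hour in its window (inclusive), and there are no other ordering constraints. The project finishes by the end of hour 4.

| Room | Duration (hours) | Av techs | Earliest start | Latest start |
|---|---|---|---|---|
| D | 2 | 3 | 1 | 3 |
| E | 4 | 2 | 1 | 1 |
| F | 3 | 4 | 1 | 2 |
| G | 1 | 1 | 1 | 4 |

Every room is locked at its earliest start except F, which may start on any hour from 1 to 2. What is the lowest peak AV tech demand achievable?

9

F@1: h1:10  h2:9  h3:6  h4:2 → peak 10
F@2: h1:6  h2:9  h3:6  h4:6 → peak 9
Best is F@2, peak 9.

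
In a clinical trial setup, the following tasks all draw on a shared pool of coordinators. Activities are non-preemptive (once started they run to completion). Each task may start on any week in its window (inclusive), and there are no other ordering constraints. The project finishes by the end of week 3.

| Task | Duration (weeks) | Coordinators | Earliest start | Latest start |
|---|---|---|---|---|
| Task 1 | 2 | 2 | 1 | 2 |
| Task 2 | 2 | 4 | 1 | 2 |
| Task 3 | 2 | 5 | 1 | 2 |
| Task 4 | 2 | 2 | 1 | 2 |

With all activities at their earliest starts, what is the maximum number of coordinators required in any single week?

13

Early-start schedule: Task 1@1, Task 2@1, Task 3@1, Task 4@1.
Load per week: week 1: 13, week 2: 13, week 3: 0.
Peak is 13.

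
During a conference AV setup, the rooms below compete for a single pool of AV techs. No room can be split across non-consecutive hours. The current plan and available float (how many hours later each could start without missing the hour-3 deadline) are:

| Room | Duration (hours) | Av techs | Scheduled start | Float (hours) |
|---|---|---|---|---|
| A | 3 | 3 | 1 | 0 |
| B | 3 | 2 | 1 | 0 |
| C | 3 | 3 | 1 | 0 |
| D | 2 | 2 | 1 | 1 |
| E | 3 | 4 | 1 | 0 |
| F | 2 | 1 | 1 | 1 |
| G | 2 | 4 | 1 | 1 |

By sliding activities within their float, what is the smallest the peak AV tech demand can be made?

19

Schedule A@1, B@1, C@1, D@1, E@1, F@1, G@1: h1:19  h2:19  h3:12 — peak 19.
No arrangement of the 8 feasible schedules does better.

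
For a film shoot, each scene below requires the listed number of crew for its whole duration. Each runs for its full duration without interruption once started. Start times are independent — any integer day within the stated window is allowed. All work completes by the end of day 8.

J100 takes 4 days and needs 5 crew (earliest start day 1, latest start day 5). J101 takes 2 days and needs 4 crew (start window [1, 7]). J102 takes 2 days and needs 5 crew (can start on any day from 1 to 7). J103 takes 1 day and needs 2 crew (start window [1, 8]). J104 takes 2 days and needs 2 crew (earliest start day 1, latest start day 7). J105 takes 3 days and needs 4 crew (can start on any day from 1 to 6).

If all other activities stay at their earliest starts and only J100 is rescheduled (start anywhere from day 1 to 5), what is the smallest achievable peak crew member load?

17

J100@1: d1:22  d2:20  d3:9  d4:5  d5:0  d6:0  d7:0  d8:0 → peak 22
J100@2: d1:17  d2:20  d3:9  d4:5  d5:5  d6:0  d7:0  d8:0 → peak 20
J100@3: d1:17  d2:15  d3:9  d4:5  d5:5  d6:5  d7:0  d8:0 → peak 17
J100@4: d1:17  d2:15  d3:4  d4:5  d5:5  d6:5  d7:5  d8:0 → peak 17
J100@5: d1:17  d2:15  d3:4  d4:0  d5:5  d6:5  d7:5  d8:5 → peak 17
Best is J100@3, peak 17.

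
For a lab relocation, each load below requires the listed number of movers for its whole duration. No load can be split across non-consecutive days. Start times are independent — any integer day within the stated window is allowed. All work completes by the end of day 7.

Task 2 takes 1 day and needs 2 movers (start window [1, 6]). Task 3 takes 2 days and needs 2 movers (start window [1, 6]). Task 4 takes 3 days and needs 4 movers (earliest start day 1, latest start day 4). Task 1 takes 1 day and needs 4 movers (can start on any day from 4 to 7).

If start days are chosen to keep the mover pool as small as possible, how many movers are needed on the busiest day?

4

Early-start (Task 2@1, Task 3@1, Task 4@1, Task 1@4) gives peak 8: d1:8  d2:6  d3:4  d4:4  d5:0  d6:0  d7:0.
Shift Task 4→3, Task 1→6.
Schedule Task 2@1, Task 3@1, Task 4@3, Task 1@6: d1:4  d2:2  d3:4  d4:4  d5:4  d6:4  d7:0 — peak 4.
Total mover-days = 22 over 7 days ⇒ peak ≥ ⌈22/7⌉ = 4, so 4 is optimal.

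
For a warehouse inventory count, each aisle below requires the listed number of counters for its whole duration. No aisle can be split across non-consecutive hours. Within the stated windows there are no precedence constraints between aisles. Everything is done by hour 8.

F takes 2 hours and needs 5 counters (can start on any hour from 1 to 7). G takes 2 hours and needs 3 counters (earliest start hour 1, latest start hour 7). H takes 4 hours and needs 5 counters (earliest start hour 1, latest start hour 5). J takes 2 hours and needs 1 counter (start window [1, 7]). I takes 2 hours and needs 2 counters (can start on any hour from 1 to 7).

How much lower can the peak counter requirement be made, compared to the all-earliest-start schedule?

10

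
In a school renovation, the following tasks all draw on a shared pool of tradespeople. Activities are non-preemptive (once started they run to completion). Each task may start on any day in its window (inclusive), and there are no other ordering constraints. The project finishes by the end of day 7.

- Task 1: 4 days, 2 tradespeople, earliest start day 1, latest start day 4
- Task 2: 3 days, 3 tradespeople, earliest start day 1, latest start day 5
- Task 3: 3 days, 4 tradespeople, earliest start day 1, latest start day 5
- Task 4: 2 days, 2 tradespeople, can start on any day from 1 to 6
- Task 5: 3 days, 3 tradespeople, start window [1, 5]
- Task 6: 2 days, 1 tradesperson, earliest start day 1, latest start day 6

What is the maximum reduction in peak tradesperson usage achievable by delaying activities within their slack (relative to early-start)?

Early-start peak: d1:15  d2:15  d3:12  d4:2  d5:0  d6:0  d7:0 ⇒ 15.
Leveled (Task 1@1, Task 2@1, Task 3@4, Task 4@1, Task 5@5, Task 6@3): d1:7  d2:7  d3:6  d4:7  d5:7  d6:7  d7:3 ⇒ 7.
Reduction 15 − 7 = 8.

8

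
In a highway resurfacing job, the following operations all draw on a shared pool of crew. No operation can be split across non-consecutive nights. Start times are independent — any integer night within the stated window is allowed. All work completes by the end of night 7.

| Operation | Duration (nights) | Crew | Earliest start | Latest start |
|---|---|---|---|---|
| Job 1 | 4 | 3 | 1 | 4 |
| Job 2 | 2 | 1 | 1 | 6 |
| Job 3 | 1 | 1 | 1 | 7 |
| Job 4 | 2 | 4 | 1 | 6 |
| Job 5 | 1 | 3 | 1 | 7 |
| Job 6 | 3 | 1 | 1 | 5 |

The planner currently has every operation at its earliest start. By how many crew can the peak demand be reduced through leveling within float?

Early-start peak: n1:13  n2:9  n3:4  n4:3  n5:0  n6:0  n7:0 ⇒ 13.
Leveled (Job 1@1, Job 2@1, Job 3@1, Job 4@5, Job 5@7, Job 6@2): n1:5  n2:5  n3:4  n4:4  n5:4  n6:4  n7:3 ⇒ 5.
Reduction 13 − 5 = 8.

8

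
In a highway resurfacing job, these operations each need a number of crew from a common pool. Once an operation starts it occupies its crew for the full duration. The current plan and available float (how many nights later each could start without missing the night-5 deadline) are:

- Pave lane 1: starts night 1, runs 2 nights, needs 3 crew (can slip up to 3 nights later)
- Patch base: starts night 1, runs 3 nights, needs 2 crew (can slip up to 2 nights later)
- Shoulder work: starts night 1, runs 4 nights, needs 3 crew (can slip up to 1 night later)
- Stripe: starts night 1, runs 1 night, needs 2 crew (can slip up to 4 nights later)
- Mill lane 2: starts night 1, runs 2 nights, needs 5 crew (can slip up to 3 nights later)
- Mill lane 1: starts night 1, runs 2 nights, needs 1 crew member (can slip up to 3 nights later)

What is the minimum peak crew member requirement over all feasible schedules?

Early-start (Pave lane 1@1, Patch base@1, Shoulder work@1, Stripe@1, Mill lane 2@1, Mill lane 1@1) gives peak 16: n1:16  n2:14  n3:5  n4:3  n5:0.
Shift Stripe→3, Mill lane 2→4.
Schedule Pave lane 1@1, Patch base@1, Shoulder work@1, Stripe@3, Mill lane 2@4, Mill lane 1@1: n1:9  n2:9  n3:7  n4:8  n5:5 — peak 9.

9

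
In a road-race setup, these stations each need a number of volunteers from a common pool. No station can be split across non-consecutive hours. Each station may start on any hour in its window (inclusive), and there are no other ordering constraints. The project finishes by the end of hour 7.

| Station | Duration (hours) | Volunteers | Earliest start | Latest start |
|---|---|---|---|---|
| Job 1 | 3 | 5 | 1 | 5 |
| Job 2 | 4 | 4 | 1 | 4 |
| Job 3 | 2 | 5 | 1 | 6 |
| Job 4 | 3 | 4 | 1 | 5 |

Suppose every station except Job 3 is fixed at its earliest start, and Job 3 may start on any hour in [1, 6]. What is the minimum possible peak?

13

Job 3@1: h1:18  h2:18  h3:13  h4:4  h5:0  h6:0  h7:0 → peak 18
Job 3@2: h1:13  h2:18  h3:18  h4:4  h5:0  h6:0  h7:0 → peak 18
Job 3@3: h1:13  h2:13  h3:18  h4:9  h5:0  h6:0  h7:0 → peak 18
Job 3@4: h1:13  h2:13  h3:13  h4:9  h5:5  h6:0  h7:0 → peak 13
Job 3@5: h1:13  h2:13  h3:13  h4:4  h5:5  h6:5  h7:0 → peak 13
Job 3@6: h1:13  h2:13  h3:13  h4:4  h5:0  h6:5  h7:5 → peak 13
Best is Job 3@4, peak 13.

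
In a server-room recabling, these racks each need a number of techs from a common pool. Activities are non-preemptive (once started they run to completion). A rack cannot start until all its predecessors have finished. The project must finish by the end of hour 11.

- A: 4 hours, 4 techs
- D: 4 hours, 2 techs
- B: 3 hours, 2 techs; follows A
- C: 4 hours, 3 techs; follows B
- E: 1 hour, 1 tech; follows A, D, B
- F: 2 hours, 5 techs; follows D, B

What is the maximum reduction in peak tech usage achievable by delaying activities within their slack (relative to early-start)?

1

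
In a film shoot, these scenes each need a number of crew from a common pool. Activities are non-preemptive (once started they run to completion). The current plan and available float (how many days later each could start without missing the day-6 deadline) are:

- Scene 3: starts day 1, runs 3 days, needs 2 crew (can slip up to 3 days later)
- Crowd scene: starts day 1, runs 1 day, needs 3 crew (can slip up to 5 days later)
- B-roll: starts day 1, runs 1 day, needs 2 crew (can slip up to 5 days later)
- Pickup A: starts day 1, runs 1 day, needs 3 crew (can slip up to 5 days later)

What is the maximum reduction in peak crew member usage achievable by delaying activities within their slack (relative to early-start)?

7

Early-start peak: d1:10  d2:2  d3:2  d4:0  d5:0  d6:0 ⇒ 10.
Leveled (Scene 3@1, Crowd scene@4, B-roll@5, Pickup A@6): d1:2  d2:2  d3:2  d4:3  d5:2  d6:3 ⇒ 3.
Reduction 10 − 3 = 7.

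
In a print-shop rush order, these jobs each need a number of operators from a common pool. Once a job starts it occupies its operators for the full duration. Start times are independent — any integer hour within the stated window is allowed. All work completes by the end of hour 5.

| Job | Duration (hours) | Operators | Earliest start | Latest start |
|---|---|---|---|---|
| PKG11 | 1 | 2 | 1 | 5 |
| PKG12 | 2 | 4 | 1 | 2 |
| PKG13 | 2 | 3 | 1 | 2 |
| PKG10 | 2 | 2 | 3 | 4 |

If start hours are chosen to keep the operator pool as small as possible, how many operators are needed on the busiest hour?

7

Early-start (PKG11@1, PKG12@1, PKG13@1, PKG10@3) gives peak 9: h1:9  h2:7  h3:2  h4:2  h5:0.
Shift PKG13→2.
Schedule PKG11@1, PKG12@1, PKG13@2, PKG10@3: h1:6  h2:7  h3:5  h4:2  h5:0 — peak 7.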